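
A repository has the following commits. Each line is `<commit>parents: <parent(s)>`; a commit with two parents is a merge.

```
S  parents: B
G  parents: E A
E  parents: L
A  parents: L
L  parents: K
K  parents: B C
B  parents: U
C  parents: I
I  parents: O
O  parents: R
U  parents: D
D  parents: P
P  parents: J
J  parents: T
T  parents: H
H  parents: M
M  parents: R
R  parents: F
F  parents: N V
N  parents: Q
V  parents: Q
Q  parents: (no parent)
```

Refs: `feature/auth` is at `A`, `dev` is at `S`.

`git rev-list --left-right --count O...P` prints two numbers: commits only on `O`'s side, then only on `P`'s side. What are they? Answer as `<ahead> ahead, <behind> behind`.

Reachable from O: {F, N, O, Q, R, V}.
Reachable from P: {F, H, J, M, N, P, Q, R, T, V}.
Only in O's history (ahead): {O} — 1.
Only in P's history (behind): {H, J, M, P, T} — 5.

1 ahead, 5 behind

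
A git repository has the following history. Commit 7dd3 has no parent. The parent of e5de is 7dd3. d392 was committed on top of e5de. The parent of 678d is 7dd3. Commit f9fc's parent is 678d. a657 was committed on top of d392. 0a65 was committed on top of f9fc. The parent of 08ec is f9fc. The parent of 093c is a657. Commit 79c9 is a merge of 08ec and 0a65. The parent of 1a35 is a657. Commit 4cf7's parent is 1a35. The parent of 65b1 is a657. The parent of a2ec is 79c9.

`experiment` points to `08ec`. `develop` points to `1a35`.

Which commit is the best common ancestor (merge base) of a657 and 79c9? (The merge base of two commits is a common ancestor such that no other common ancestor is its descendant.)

7dd3

Ancestors of a657: {7dd3, a657, d392, e5de}.
Ancestors of 79c9: {08ec, 0a65, 678d, 79c9, 7dd3, f9fc}.
Common ancestors: {7dd3}.
The only common ancestor is 7dd3, so it is the merge base.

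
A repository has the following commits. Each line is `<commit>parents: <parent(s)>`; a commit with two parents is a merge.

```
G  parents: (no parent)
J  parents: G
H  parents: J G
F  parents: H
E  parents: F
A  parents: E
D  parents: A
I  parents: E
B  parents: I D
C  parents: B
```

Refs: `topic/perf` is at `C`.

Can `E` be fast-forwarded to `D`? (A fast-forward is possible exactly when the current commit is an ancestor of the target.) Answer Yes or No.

Yes

A fast-forward from E to D is possible iff E is an ancestor of D.
Ancestors of D: {A, D, E, F, G, H, J}.
E is among them, so fast-forward is possible.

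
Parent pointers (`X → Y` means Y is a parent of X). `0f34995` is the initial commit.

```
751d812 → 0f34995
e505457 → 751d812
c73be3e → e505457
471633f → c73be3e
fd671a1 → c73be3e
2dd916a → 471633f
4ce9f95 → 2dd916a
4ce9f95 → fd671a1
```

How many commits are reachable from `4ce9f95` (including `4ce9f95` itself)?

8

Walking parent pointers from 4ce9f95: reachable set = {0f34995, 2dd916a, 471633f, 4ce9f95, 751d812, c73be3e, e505457, fd671a1}.
That is 8 commits.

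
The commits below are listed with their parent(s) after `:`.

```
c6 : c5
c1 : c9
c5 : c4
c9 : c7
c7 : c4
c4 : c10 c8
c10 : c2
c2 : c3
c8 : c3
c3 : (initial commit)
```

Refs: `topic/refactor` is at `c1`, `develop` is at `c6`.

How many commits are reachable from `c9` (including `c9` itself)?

7

Walking parent pointers from c9: reachable set = {c10, c2, c3, c4, c7, c8, c9}.
That is 7 commits.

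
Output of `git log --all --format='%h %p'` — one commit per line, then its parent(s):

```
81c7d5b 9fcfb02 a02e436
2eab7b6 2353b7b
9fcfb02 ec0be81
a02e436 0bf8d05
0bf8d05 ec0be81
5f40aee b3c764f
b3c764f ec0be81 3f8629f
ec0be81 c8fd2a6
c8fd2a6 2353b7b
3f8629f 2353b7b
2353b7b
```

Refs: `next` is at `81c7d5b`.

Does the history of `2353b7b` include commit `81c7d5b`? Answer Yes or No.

Ancestors of 2353b7b: {2353b7b}.
81c7d5b is not in that set, so it is not an ancestor of 2353b7b.

No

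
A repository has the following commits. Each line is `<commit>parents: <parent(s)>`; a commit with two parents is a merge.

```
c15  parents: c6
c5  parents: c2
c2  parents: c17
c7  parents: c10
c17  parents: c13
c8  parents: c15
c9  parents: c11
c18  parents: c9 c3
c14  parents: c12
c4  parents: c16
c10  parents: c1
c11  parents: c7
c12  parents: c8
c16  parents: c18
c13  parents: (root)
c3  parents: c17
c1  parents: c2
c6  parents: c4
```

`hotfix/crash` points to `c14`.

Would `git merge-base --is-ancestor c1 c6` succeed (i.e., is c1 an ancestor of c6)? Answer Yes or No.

Ancestors of c6 (commits reachable by following parents): {c1, c10, c11, c13, c16, c17, c18, c2, c3, c4, c6, c7, c9}.
c1 is in that set, so it is an ancestor of c6.

Yes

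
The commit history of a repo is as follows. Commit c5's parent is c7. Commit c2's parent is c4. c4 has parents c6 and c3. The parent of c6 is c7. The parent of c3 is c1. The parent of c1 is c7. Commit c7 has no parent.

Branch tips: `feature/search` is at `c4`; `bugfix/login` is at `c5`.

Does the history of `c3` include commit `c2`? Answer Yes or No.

No

Ancestors of c3: {c1, c3, c7}.
c2 is not in that set, so it is not an ancestor of c3.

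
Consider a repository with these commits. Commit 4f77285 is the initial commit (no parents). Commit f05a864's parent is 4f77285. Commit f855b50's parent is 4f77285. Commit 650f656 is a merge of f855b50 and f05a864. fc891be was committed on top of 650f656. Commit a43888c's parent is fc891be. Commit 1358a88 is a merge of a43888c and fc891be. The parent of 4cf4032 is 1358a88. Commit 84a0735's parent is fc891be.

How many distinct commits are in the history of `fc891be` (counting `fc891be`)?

5

Walking parent pointers from fc891be: reachable set = {4f77285, 650f656, f05a864, f855b50, fc891be}.
That is 5 commits.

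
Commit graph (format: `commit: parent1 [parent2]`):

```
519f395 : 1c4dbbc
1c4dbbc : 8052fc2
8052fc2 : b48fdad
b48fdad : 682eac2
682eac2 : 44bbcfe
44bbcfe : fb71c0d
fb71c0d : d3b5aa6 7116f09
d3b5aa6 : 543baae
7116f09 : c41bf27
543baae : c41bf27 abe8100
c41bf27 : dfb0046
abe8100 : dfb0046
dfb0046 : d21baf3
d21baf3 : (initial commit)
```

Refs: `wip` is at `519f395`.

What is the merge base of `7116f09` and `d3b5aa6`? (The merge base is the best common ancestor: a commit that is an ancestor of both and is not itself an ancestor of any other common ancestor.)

c41bf27

Ancestors of 7116f09: {7116f09, c41bf27, d21baf3, dfb0046}.
Ancestors of d3b5aa6: {543baae, abe8100, c41bf27, d21baf3, d3b5aa6, dfb0046}.
Common ancestors: {c41bf27, d21baf3, dfb0046}.
Among these, c41bf27 is not an ancestor of any other common ancestor — it is the merge base.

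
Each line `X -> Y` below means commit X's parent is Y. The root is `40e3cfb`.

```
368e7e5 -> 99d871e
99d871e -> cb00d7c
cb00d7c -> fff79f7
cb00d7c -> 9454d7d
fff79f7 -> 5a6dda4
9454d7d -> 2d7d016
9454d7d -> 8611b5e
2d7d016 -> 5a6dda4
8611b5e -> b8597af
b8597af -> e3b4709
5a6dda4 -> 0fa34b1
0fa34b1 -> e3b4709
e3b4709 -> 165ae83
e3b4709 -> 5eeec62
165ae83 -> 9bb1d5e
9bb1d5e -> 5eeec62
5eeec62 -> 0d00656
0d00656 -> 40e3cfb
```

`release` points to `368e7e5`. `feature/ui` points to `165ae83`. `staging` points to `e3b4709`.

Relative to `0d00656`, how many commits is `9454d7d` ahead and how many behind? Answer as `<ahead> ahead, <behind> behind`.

Reachable from 9454d7d: {0d00656, 0fa34b1, 165ae83, 2d7d016, 40e3cfb, 5a6dda4, 5eeec62, 8611b5e, 9454d7d, 9bb1d5e, b8597af, e3b4709}.
Reachable from 0d00656: {0d00656, 40e3cfb}.
Only in 9454d7d's history (ahead): {0fa34b1, 165ae83, 2d7d016, 5a6dda4, 5eeec62, 8611b5e, 9454d7d, 9bb1d5e, b8597af, e3b4709} — 10.
Only in 0d00656's history (behind): {} — 0.

10 ahead, 0 behind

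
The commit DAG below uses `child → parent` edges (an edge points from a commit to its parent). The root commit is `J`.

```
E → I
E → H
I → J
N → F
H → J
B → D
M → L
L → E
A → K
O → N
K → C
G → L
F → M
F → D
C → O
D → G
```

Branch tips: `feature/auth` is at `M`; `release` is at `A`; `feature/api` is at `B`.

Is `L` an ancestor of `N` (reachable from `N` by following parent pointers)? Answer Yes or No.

Ancestors of N (commits reachable by following parents): {D, E, F, G, H, I, J, L, M, N}.
L is in that set, so it is an ancestor of N.

Yes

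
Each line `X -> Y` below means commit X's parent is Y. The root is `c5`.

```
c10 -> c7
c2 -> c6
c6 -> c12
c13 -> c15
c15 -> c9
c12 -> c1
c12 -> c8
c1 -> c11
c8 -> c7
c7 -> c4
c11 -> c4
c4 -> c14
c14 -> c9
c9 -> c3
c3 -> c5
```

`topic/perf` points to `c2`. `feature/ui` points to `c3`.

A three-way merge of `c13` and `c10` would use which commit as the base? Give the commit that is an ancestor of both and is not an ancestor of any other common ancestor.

c9

Ancestors of c13: {c13, c15, c3, c5, c9}.
Ancestors of c10: {c10, c14, c3, c4, c5, c7, c9}.
Common ancestors: {c3, c5, c9}.
Among these, c9 is not an ancestor of any other common ancestor — it is the merge base.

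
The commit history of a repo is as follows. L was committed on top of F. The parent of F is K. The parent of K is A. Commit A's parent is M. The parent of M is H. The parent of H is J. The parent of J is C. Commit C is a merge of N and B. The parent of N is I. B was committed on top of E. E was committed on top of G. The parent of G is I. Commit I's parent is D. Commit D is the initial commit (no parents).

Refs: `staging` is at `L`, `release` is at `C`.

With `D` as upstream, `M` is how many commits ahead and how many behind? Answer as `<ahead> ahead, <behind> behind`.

Reachable from M: {B, C, D, E, G, H, I, J, M, N}.
Reachable from D: {D}.
Only in M's history (ahead): {B, C, E, G, H, I, J, M, N} — 9.
Only in D's history (behind): {} — 0.

9 ahead, 0 behind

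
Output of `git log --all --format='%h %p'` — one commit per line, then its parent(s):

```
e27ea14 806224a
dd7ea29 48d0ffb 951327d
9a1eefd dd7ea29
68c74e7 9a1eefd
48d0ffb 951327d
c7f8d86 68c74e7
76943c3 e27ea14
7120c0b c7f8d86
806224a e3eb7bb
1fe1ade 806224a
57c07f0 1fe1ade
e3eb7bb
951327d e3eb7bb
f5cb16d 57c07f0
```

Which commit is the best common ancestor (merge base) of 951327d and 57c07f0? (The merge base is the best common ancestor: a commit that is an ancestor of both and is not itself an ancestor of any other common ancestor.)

Ancestors of 951327d: {951327d, e3eb7bb}.
Ancestors of 57c07f0: {1fe1ade, 57c07f0, 806224a, e3eb7bb}.
Common ancestors: {e3eb7bb}.
The only common ancestor is e3eb7bb, so it is the merge base.

e3eb7bb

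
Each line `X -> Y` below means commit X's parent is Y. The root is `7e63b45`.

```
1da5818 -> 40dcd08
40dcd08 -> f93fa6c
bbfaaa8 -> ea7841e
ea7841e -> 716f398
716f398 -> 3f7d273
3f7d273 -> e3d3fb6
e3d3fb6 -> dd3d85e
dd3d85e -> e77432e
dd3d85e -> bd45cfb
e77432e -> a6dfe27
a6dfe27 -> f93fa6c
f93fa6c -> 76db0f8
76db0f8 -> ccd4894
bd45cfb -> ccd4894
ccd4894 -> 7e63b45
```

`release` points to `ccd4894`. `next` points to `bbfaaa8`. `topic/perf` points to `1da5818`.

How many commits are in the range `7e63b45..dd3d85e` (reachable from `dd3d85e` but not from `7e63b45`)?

7

Reachable from dd3d85e: {76db0f8, 7e63b45, a6dfe27, bd45cfb, ccd4894, dd3d85e, e77432e, f93fa6c}.
Reachable from 7e63b45: {7e63b45}.
In dd3d85e's history but not 7e63b45's: {76db0f8, a6dfe27, bd45cfb, ccd4894, dd3d85e, e77432e, f93fa6c} — 7 commits.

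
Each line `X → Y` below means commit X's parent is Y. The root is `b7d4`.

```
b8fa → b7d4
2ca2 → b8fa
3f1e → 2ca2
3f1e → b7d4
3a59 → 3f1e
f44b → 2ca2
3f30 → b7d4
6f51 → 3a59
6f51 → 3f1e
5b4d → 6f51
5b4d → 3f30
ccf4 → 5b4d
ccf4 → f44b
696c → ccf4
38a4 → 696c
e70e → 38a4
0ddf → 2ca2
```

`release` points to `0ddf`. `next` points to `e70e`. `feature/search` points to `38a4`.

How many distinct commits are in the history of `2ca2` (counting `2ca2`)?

Walking parent pointers from 2ca2: reachable set = {2ca2, b7d4, b8fa}.
That is 3 commits.

3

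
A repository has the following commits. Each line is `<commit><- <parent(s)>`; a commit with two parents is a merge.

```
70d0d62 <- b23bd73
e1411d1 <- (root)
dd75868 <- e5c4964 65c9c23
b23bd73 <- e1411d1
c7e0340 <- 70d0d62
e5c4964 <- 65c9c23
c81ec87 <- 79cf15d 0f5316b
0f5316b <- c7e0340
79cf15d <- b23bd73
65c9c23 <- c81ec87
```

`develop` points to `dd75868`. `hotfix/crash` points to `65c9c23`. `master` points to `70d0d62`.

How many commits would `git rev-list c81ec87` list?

7

Walking parent pointers from c81ec87: reachable set = {0f5316b, 70d0d62, 79cf15d, b23bd73, c7e0340, c81ec87, e1411d1}.
That is 7 commits.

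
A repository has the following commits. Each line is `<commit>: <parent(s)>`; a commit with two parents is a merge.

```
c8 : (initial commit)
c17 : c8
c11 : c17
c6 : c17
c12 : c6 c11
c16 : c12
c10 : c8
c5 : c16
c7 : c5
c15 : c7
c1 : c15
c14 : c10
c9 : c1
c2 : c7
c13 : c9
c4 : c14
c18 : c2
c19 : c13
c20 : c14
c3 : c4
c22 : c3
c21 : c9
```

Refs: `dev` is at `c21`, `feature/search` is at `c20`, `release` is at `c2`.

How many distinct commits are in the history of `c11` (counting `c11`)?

Walking parent pointers from c11: reachable set = {c11, c17, c8}.
That is 3 commits.

3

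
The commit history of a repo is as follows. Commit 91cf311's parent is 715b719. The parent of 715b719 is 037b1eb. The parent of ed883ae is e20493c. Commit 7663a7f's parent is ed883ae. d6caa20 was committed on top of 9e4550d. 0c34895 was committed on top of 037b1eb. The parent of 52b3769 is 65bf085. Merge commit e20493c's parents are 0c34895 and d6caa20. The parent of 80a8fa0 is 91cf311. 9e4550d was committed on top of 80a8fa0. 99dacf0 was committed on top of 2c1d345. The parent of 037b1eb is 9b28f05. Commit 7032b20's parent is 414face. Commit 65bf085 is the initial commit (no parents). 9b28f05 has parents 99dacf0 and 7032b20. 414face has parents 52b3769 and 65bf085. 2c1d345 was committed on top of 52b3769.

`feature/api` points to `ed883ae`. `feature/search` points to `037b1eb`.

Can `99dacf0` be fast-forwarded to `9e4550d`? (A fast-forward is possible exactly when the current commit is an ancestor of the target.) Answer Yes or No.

A fast-forward from 99dacf0 to 9e4550d is possible iff 99dacf0 is an ancestor of 9e4550d.
Ancestors of 9e4550d: {037b1eb, 2c1d345, 414face, 52b3769, 65bf085, 7032b20, 715b719, 80a8fa0, 91cf311, 99dacf0, 9b28f05, 9e4550d}.
99dacf0 is among them, so fast-forward is possible.

Yes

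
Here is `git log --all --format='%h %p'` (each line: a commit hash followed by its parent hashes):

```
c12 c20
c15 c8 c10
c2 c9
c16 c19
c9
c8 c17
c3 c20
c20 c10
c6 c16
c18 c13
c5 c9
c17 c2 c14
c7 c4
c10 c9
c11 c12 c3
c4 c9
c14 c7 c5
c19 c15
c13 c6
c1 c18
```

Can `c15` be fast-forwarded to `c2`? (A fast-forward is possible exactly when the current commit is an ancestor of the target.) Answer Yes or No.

A fast-forward from c15 to c2 is possible iff c15 is an ancestor of c2.
Ancestors of c2: {c2, c9}.
c15 is not among them, so fast-forward is not possible.

No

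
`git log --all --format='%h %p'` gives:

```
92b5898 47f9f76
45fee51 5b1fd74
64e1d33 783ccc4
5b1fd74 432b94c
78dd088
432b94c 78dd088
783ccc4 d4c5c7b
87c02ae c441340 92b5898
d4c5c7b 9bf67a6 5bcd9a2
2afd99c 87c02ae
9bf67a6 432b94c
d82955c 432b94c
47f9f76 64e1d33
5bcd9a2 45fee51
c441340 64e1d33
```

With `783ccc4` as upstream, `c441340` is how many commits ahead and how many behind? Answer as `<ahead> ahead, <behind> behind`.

2 ahead, 0 behind

Reachable from c441340: {432b94c, 45fee51, 5b1fd74, 5bcd9a2, 64e1d33, 783ccc4, 78dd088, 9bf67a6, c441340, d4c5c7b}.
Reachable from 783ccc4: {432b94c, 45fee51, 5b1fd74, 5bcd9a2, 783ccc4, 78dd088, 9bf67a6, d4c5c7b}.
Only in c441340's history (ahead): {64e1d33, c441340} — 2.
Only in 783ccc4's history (behind): {} — 0.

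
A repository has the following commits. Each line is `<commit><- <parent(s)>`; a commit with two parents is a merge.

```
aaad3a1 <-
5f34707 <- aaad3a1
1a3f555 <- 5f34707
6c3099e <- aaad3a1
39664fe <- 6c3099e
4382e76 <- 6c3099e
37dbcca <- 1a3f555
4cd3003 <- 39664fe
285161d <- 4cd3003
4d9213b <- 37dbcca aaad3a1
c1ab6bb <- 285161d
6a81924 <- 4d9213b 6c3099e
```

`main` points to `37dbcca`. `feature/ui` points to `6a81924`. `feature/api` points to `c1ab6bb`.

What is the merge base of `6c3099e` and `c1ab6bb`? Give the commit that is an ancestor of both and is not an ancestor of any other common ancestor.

6c3099e

Ancestors of 6c3099e: {6c3099e, aaad3a1}.
Ancestors of c1ab6bb: {285161d, 39664fe, 4cd3003, 6c3099e, aaad3a1, c1ab6bb}.
Common ancestors: {6c3099e, aaad3a1}.
Among these, 6c3099e is not an ancestor of any other common ancestor — it is the merge base.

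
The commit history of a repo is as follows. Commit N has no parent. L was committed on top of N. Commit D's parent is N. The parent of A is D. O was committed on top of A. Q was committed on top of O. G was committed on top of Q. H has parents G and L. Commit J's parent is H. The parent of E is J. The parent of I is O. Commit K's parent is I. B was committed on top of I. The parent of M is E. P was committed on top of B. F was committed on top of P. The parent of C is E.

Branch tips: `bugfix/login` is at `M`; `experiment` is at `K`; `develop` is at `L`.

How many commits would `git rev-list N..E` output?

Reachable from E: {A, D, E, G, H, J, L, N, O, Q}.
Reachable from N: {N}.
In E's history but not N's: {A, D, E, G, H, J, L, O, Q} — 9 commits.

9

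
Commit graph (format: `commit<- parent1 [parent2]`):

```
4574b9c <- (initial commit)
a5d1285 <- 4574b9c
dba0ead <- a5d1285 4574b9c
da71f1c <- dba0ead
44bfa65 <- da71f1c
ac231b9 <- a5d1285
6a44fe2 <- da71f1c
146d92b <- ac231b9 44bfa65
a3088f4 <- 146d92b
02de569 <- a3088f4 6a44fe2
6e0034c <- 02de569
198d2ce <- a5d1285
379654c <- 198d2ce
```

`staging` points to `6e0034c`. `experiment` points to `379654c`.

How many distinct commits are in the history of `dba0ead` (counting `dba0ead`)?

Walking parent pointers from dba0ead: reachable set = {4574b9c, a5d1285, dba0ead}.
That is 3 commits.

3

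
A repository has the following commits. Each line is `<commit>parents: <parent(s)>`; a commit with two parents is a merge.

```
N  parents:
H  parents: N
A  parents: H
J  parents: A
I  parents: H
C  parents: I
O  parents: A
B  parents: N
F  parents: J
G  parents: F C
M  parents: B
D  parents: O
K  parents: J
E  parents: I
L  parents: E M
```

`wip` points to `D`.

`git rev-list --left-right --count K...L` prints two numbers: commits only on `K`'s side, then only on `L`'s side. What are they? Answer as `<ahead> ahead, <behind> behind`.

3 ahead, 5 behind

Reachable from K: {A, H, J, K, N}.
Reachable from L: {B, E, H, I, L, M, N}.
Only in K's history (ahead): {A, J, K} — 3.
Only in L's history (behind): {B, E, I, L, M} — 5.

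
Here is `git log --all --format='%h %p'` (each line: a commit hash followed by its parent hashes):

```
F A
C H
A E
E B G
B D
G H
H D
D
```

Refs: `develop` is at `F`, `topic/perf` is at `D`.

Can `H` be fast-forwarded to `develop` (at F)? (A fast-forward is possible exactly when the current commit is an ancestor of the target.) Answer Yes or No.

A fast-forward from H to F is possible iff H is an ancestor of F.
Ancestors of F: {A, B, D, E, F, G, H}.
H is among them, so fast-forward is possible.

Yes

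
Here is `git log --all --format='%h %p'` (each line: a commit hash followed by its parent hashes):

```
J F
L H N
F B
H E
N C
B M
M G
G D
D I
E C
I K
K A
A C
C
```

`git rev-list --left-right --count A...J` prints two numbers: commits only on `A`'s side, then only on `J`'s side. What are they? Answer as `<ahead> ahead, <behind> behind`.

0 ahead, 8 behind

Reachable from A: {A, C}.
Reachable from J: {A, B, C, D, F, G, I, J, K, M}.
Only in A's history (ahead): {} — 0.
Only in J's history (behind): {B, D, F, G, I, J, K, M} — 8.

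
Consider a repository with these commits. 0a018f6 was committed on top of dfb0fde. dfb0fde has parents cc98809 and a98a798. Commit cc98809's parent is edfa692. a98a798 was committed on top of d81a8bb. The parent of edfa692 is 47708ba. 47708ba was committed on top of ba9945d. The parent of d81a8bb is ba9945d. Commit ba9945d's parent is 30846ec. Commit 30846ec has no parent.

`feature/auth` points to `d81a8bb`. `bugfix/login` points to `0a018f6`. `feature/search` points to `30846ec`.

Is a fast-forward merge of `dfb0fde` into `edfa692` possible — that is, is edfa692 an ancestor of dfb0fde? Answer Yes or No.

A fast-forward from edfa692 to dfb0fde is possible iff edfa692 is an ancestor of dfb0fde.
Ancestors of dfb0fde: {30846ec, 47708ba, a98a798, ba9945d, cc98809, d81a8bb, dfb0fde, edfa692}.
edfa692 is among them, so fast-forward is possible.

Yes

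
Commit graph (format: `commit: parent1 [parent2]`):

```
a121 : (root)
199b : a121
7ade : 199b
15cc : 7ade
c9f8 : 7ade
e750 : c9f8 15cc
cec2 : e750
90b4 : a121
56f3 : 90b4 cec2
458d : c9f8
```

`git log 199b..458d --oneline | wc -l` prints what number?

3

Reachable from 458d: {199b, 458d, 7ade, a121, c9f8}.
Reachable from 199b: {199b, a121}.
In 458d's history but not 199b's: {458d, 7ade, c9f8} — 3 commits.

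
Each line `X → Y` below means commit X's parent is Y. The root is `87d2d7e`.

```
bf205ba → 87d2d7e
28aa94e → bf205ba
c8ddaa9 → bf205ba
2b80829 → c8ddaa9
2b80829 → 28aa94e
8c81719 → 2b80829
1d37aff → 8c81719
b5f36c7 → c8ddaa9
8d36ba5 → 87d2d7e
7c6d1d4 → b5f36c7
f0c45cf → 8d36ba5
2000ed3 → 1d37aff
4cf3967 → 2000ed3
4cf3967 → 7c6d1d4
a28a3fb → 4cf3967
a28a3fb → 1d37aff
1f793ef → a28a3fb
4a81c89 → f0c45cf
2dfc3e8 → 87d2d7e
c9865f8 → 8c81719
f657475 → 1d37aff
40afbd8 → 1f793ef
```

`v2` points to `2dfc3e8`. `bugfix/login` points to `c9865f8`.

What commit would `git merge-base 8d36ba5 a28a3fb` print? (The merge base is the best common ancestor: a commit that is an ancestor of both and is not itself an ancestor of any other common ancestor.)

87d2d7e

Ancestors of 8d36ba5: {87d2d7e, 8d36ba5}.
Ancestors of a28a3fb: {1d37aff, 2000ed3, 28aa94e, 2b80829, 4cf3967, 7c6d1d4, 87d2d7e, 8c81719, a28a3fb, b5f36c7, bf205ba, c8ddaa9}.
Common ancestors: {87d2d7e}.
The only common ancestor is 87d2d7e, so it is the merge base.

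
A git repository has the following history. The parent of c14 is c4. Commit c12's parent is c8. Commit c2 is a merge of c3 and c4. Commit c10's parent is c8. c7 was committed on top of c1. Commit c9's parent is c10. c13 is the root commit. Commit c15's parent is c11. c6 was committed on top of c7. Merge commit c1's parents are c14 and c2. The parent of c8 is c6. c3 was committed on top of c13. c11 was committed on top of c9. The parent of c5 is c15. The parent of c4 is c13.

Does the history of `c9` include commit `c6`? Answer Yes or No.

Yes

Ancestors of c9 (commits reachable by following parents): {c1, c10, c13, c14, c2, c3, c4, c6, c7, c8, c9}.
c6 is in that set, so it is an ancestor of c9.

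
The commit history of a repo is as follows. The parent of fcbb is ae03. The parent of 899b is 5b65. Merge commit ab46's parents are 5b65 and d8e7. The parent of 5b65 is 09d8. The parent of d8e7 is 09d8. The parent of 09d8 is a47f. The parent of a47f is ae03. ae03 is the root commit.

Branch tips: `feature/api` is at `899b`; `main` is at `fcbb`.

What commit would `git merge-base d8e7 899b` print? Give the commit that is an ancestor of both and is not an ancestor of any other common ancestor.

Ancestors of d8e7: {09d8, a47f, ae03, d8e7}.
Ancestors of 899b: {09d8, 5b65, 899b, a47f, ae03}.
Common ancestors: {09d8, a47f, ae03}.
Among these, 09d8 is not an ancestor of any other common ancestor — it is the merge base.

09d8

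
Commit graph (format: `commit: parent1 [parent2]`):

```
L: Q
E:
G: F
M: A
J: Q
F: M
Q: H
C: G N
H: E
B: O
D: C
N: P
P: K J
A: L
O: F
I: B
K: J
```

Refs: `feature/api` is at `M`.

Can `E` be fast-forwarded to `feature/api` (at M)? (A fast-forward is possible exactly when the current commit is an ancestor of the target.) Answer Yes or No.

Yes

A fast-forward from E to M is possible iff E is an ancestor of M.
Ancestors of M: {A, E, H, L, M, Q}.
E is among them, so fast-forward is possible.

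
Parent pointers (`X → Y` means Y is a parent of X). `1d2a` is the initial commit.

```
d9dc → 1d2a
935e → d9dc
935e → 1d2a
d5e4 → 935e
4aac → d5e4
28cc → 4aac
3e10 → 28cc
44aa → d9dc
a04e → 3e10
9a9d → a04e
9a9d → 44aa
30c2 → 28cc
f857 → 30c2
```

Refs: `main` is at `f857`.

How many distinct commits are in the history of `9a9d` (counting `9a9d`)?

Walking parent pointers from 9a9d: reachable set = {1d2a, 28cc, 3e10, 44aa, 4aac, 935e, 9a9d, a04e, d5e4, d9dc}.
That is 10 commits.

10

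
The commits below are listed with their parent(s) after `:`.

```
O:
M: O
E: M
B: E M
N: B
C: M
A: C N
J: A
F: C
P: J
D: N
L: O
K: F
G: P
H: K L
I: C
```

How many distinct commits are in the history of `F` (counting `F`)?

Walking parent pointers from F: reachable set = {C, F, M, O}.
That is 4 commits.

4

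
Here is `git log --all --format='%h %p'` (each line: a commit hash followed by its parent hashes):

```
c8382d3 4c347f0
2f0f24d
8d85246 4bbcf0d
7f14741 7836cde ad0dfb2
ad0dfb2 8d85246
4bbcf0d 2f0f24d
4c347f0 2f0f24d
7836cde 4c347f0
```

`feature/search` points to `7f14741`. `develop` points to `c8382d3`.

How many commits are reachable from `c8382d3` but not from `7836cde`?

Reachable from c8382d3: {2f0f24d, 4c347f0, c8382d3}.
Reachable from 7836cde: {2f0f24d, 4c347f0, 7836cde}.
In c8382d3's history but not 7836cde's: {c8382d3} — 1 commit.

1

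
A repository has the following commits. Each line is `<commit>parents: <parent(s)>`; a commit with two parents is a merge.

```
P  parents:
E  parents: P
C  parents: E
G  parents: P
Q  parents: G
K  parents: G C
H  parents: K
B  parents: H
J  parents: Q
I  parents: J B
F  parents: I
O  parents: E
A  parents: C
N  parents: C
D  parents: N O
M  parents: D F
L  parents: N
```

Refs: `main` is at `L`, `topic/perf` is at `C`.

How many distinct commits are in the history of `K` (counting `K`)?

5

Walking parent pointers from K: reachable set = {C, E, G, K, P}.
That is 5 commits.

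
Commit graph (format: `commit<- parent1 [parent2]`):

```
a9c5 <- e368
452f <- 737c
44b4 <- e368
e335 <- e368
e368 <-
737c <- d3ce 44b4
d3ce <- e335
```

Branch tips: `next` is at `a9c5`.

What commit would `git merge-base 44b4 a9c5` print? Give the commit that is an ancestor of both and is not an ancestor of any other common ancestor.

e368

Ancestors of 44b4: {44b4, e368}.
Ancestors of a9c5: {a9c5, e368}.
Common ancestors: {e368}.
The only common ancestor is e368, so it is the merge base.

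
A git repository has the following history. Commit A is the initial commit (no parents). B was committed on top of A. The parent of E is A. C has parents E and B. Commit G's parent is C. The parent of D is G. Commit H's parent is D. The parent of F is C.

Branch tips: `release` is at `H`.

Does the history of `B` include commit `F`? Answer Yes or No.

No

Ancestors of B: {A, B}.
F is not in that set, so it is not an ancestor of B.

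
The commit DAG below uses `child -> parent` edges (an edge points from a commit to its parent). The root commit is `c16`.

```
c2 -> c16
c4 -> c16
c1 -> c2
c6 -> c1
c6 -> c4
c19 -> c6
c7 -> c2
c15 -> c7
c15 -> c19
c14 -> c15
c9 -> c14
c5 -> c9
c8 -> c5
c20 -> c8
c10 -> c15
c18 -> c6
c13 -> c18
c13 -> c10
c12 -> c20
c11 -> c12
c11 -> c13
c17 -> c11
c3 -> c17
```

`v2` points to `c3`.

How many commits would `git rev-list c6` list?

Walking parent pointers from c6: reachable set = {c1, c16, c2, c4, c6}.
That is 5 commits.

5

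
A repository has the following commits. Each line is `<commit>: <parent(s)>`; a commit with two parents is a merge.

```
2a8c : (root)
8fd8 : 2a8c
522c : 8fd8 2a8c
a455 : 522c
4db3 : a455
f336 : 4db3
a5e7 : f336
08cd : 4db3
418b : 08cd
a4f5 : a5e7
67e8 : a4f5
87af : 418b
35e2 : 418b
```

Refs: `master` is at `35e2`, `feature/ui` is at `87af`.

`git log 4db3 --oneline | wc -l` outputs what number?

Walking parent pointers from 4db3: reachable set = {2a8c, 4db3, 522c, 8fd8, a455}.
That is 5 commits.

5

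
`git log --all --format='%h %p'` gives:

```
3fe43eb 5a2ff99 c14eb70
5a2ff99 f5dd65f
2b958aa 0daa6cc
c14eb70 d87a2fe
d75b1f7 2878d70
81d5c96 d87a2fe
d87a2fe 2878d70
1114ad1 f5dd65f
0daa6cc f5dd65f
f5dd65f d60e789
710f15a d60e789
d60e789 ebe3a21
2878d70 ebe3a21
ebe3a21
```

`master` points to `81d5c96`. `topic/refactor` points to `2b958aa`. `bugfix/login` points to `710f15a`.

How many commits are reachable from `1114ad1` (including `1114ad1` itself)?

Walking parent pointers from 1114ad1: reachable set = {1114ad1, d60e789, ebe3a21, f5dd65f}.
That is 4 commits.

4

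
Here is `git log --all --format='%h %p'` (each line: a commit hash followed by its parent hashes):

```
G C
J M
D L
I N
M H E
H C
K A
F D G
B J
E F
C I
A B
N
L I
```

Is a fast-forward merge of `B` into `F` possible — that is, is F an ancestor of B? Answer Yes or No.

Yes

A fast-forward from F to B is possible iff F is an ancestor of B.
Ancestors of B: {B, C, D, E, F, G, H, I, J, L, M, N}.
F is among them, so fast-forward is possible.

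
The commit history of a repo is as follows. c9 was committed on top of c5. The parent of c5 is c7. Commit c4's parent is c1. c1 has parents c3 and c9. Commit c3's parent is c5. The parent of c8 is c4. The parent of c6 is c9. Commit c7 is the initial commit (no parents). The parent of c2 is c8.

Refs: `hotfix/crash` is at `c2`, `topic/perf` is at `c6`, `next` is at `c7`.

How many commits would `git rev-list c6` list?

Walking parent pointers from c6: reachable set = {c5, c6, c7, c9}.
That is 4 commits.

4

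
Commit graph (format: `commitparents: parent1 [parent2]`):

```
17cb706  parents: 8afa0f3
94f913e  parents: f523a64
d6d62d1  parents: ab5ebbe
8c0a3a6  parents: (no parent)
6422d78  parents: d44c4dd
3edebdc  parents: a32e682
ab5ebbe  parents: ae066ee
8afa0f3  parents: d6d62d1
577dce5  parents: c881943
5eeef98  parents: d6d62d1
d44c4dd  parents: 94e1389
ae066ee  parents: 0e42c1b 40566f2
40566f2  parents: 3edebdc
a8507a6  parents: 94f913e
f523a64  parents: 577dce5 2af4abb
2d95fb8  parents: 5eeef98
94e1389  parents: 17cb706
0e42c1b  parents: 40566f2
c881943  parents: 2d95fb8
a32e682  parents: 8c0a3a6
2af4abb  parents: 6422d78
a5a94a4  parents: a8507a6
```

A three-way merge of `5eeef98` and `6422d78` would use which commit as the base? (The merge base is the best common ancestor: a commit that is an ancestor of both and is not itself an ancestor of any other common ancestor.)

Ancestors of 5eeef98: {0e42c1b, 3edebdc, 40566f2, 5eeef98, 8c0a3a6, a32e682, ab5ebbe, ae066ee, d6d62d1}.
Ancestors of 6422d78: {0e42c1b, 17cb706, 3edebdc, 40566f2, 6422d78, 8afa0f3, 8c0a3a6, 94e1389, a32e682, ab5ebbe, ae066ee, d44c4dd, d6d62d1}.
Common ancestors: {0e42c1b, 3edebdc, 40566f2, 8c0a3a6, a32e682, ab5ebbe, ae066ee, d6d62d1}.
Among these, d6d62d1 is not an ancestor of any other common ancestor — it is the merge base.

d6d62d1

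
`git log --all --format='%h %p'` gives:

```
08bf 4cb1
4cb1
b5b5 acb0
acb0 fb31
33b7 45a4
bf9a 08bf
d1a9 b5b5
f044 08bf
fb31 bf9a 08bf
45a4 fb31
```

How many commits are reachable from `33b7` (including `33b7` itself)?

6

Walking parent pointers from 33b7: reachable set = {08bf, 33b7, 45a4, 4cb1, bf9a, fb31}.
That is 6 commits.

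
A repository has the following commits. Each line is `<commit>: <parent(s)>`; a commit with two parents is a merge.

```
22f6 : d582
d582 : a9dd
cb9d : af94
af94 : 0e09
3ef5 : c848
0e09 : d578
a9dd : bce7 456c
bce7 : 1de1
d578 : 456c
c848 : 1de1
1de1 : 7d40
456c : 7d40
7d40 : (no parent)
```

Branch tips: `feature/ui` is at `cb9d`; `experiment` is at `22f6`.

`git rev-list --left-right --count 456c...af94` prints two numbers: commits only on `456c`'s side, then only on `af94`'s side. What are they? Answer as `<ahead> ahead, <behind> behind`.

0 ahead, 3 behind

Reachable from 456c: {456c, 7d40}.
Reachable from af94: {0e09, 456c, 7d40, af94, d578}.
Only in 456c's history (ahead): {} — 0.
Only in af94's history (behind): {0e09, af94, d578} — 3.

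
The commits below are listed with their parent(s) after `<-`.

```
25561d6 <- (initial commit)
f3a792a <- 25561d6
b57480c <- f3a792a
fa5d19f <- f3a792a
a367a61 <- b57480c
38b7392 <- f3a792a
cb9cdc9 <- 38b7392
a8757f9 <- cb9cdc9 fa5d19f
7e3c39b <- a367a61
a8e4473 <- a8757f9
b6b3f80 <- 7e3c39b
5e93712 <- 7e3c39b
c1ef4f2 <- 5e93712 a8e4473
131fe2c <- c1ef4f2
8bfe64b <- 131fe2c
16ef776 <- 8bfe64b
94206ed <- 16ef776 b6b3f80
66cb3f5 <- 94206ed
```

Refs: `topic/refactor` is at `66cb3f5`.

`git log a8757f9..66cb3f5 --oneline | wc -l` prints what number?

12

Reachable from 66cb3f5: {131fe2c, 16ef776, 25561d6, 38b7392, 5e93712, 66cb3f5, 7e3c39b, 8bfe64b, 94206ed, a367a61, a8757f9, a8e4473, b57480c, b6b3f80, c1ef4f2, cb9cdc9, f3a792a, fa5d19f}.
Reachable from a8757f9: {25561d6, 38b7392, a8757f9, cb9cdc9, f3a792a, fa5d19f}.
In 66cb3f5's history but not a8757f9's: {131fe2c, 16ef776, 5e93712, 66cb3f5, 7e3c39b, 8bfe64b, 94206ed, a367a61, a8e4473, b57480c, b6b3f80, c1ef4f2} — 12 commits.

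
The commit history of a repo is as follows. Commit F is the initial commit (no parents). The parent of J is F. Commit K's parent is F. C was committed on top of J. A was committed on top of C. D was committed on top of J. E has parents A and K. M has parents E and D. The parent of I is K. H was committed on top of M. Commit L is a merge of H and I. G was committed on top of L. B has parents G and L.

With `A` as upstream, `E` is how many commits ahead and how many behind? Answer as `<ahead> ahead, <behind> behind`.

Reachable from E: {A, C, E, F, J, K}.
Reachable from A: {A, C, F, J}.
Only in E's history (ahead): {E, K} — 2.
Only in A's history (behind): {} — 0.

2 ahead, 0 behind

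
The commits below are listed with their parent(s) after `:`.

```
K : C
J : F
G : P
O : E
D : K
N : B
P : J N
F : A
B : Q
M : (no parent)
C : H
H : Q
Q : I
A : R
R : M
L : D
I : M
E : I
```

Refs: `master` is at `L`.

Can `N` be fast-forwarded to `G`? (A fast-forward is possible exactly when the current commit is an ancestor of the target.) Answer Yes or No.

A fast-forward from N to G is possible iff N is an ancestor of G.
Ancestors of G: {A, B, F, G, I, J, M, N, P, Q, R}.
N is among them, so fast-forward is possible.

Yes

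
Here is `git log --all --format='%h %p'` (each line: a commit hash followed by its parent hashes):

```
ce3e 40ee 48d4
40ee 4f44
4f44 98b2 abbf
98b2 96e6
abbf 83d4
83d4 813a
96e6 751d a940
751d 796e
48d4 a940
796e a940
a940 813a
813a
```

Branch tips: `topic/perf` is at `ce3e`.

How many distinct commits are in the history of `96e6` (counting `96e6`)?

Walking parent pointers from 96e6: reachable set = {751d, 796e, 813a, 96e6, a940}.
That is 5 commits.

5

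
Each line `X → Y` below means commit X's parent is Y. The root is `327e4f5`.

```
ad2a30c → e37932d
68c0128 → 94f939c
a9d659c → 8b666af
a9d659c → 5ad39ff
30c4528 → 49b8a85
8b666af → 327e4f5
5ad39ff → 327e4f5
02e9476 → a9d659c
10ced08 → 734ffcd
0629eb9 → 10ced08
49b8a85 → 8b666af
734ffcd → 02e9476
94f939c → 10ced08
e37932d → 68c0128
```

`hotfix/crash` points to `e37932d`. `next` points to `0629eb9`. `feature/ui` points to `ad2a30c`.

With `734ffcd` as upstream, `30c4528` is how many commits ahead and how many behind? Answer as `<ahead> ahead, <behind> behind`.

Reachable from 30c4528: {30c4528, 327e4f5, 49b8a85, 8b666af}.
Reachable from 734ffcd: {02e9476, 327e4f5, 5ad39ff, 734ffcd, 8b666af, a9d659c}.
Only in 30c4528's history (ahead): {30c4528, 49b8a85} — 2.
Only in 734ffcd's history (behind): {02e9476, 5ad39ff, 734ffcd, a9d659c} — 4.

2 ahead, 4 behind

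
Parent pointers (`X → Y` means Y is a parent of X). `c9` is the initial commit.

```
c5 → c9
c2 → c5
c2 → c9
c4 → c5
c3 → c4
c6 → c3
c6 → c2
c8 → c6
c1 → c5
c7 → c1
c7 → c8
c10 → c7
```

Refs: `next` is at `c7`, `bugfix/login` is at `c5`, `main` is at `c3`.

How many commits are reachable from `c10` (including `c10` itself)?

10

Walking parent pointers from c10: reachable set = {c1, c10, c2, c3, c4, c5, c6, c7, c8, c9}.
That is 10 commits.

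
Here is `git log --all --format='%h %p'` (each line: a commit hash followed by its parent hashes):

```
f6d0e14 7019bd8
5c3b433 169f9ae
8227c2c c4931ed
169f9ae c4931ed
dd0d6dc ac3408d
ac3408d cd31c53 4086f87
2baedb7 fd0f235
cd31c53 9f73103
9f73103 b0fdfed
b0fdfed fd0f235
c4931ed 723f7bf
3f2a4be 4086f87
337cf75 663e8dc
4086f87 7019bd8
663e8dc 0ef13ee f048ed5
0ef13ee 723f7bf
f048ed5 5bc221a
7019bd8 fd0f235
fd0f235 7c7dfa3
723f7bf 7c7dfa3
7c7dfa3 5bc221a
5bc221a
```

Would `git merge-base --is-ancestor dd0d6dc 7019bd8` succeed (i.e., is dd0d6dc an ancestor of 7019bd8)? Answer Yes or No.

Ancestors of 7019bd8: {5bc221a, 7019bd8, 7c7dfa3, fd0f235}.
dd0d6dc is not in that set, so it is not an ancestor of 7019bd8.

No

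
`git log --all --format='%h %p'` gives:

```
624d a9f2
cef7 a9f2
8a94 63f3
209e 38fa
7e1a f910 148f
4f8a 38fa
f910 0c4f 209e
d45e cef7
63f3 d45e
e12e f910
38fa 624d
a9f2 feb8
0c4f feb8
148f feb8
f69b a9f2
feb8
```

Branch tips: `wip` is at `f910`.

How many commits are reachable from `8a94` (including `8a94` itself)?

6

Walking parent pointers from 8a94: reachable set = {63f3, 8a94, a9f2, cef7, d45e, feb8}.
That is 6 commits.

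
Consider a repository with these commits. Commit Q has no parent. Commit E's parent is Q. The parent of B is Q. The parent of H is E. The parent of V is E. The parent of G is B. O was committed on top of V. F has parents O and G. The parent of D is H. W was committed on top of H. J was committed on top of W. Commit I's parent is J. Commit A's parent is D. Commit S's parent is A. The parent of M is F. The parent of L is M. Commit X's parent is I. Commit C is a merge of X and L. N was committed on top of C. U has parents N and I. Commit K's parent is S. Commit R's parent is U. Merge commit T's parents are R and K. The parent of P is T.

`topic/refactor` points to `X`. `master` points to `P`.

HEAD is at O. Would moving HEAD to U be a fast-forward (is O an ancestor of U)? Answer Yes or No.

A fast-forward from O to U is possible iff O is an ancestor of U.
Ancestors of U: {B, C, E, F, G, H, I, J, L, M, N, O, Q, U, V, W, X}.
O is among them, so fast-forward is possible.

Yes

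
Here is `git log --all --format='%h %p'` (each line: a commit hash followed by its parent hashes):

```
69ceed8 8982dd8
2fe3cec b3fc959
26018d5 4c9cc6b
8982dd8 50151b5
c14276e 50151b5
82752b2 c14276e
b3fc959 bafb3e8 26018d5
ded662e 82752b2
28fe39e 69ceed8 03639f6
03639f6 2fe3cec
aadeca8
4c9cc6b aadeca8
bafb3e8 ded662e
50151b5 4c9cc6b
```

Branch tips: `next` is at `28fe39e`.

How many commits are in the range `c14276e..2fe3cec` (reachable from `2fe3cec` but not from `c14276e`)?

6

Reachable from 2fe3cec: {26018d5, 2fe3cec, 4c9cc6b, 50151b5, 82752b2, aadeca8, b3fc959, bafb3e8, c14276e, ded662e}.
Reachable from c14276e: {4c9cc6b, 50151b5, aadeca8, c14276e}.
In 2fe3cec's history but not c14276e's: {26018d5, 2fe3cec, 82752b2, b3fc959, bafb3e8, ded662e} — 6 commits.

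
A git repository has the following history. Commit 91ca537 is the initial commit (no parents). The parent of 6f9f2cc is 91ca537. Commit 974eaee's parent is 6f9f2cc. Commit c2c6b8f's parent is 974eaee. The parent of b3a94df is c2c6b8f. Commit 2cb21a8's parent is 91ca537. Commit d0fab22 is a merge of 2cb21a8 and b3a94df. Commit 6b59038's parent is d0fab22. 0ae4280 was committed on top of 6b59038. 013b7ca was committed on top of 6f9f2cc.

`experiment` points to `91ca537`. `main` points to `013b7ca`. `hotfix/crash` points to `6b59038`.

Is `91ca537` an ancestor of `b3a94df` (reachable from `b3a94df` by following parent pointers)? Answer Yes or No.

Ancestors of b3a94df (commits reachable by following parents): {6f9f2cc, 91ca537, 974eaee, b3a94df, c2c6b8f}.
91ca537 is in that set, so it is an ancestor of b3a94df.

Yes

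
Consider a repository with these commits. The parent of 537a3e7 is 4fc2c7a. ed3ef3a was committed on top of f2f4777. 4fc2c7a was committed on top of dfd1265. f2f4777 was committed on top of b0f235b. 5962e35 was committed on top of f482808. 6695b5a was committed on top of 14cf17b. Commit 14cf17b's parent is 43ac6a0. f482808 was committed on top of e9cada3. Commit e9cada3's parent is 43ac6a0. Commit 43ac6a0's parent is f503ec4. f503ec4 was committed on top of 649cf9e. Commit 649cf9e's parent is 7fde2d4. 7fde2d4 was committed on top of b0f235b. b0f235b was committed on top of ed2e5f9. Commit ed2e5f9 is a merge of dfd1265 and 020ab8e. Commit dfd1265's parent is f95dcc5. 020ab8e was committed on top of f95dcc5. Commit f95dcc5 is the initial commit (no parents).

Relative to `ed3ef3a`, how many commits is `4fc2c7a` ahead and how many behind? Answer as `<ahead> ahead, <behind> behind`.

1 ahead, 5 behind

Reachable from 4fc2c7a: {4fc2c7a, dfd1265, f95dcc5}.
Reachable from ed3ef3a: {020ab8e, b0f235b, dfd1265, ed2e5f9, ed3ef3a, f2f4777, f95dcc5}.
Only in 4fc2c7a's history (ahead): {4fc2c7a} — 1.
Only in ed3ef3a's history (behind): {020ab8e, b0f235b, ed2e5f9, ed3ef3a, f2f4777} — 5.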